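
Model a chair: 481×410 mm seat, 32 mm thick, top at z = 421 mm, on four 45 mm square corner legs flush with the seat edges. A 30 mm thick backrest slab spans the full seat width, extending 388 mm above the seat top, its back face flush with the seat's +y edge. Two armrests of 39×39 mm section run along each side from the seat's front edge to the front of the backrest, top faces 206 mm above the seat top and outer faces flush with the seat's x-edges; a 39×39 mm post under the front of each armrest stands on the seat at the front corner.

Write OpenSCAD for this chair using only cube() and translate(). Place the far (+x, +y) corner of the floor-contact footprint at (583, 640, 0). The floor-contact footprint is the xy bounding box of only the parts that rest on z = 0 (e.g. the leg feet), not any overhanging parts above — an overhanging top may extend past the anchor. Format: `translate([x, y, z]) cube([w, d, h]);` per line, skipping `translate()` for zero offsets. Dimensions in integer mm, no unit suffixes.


translate([102, 230, 389]) cube([481, 410, 32]);
translate([102, 230, 0]) cube([45, 45, 389]);
translate([538, 230, 0]) cube([45, 45, 389]);
translate([102, 595, 0]) cube([45, 45, 389]);
translate([538, 595, 0]) cube([45, 45, 389]);
translate([102, 610, 421]) cube([481, 30, 388]);
translate([102, 230, 588]) cube([39, 380, 39]);
translate([544, 230, 588]) cube([39, 380, 39]);
translate([102, 230, 421]) cube([39, 39, 167]);
translate([544, 230, 421]) cube([39, 39, 167]);


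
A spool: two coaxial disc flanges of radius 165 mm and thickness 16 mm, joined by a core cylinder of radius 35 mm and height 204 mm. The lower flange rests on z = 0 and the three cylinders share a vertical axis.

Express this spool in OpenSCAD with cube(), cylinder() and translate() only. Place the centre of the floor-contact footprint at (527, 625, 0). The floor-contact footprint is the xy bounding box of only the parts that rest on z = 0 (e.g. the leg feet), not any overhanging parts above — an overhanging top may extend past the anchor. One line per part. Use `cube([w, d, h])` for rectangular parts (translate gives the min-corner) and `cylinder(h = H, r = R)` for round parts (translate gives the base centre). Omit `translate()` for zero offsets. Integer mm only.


translate([527, 625, 0]) cylinder(h = 16, r = 165);
translate([527, 625, 16]) cylinder(h = 204, r = 35);
translate([527, 625, 220]) cylinder(h = 16, r = 165);


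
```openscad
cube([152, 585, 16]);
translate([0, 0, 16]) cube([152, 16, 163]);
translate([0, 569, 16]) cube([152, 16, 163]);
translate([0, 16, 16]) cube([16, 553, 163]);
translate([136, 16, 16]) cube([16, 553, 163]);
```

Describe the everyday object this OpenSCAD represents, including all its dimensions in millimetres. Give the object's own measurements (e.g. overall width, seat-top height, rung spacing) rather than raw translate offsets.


An open-topped rectangular box: outside dimensions 152×585×179 mm, with a uniform wall and base thickness of 16 mm. The base is a full 152×585 slab on the floor; four walls sit on top of the base. The front and back walls (the −y and +y sides) span the full width; the two side walls fit between them.


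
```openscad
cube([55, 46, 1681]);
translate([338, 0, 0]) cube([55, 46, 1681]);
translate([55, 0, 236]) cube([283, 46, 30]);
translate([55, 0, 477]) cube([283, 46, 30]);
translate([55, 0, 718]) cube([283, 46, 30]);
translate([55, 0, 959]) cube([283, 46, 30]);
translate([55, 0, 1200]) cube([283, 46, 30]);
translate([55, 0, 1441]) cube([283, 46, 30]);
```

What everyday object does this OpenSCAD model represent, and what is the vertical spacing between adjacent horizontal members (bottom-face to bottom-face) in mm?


A ladder. The rung spacing is 241 mm.

Two tall 55×46 posts with 6 short bars between them — a ladder. Adjacent rungs sit at z = 236 and z = 477, so the spacing is 477 − 236 = 241 mm.


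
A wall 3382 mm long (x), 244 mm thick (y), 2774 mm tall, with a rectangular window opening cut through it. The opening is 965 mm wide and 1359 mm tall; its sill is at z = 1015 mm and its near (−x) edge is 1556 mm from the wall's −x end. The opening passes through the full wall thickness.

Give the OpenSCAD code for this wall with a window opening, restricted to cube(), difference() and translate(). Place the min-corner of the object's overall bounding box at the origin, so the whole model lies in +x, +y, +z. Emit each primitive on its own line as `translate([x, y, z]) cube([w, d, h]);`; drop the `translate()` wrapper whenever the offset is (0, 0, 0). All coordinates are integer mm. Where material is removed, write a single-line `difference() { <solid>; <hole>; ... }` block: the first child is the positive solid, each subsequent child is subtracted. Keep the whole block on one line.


difference() { cube([3382, 244, 2774]); translate([1556, 0, 1015]) cube([965, 244, 1359]); }


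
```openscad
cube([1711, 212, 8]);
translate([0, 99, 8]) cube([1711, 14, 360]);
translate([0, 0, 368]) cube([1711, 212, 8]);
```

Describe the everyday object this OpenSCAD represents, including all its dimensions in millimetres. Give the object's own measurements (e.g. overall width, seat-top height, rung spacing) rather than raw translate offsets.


An I-beam lying along x, 1711 mm long. Overall section height 376 mm. Two flanges 212 mm wide (y) and 8 mm thick, one on the floor and one at the top; a web 14 mm thick runs between them, centred on the flange width.


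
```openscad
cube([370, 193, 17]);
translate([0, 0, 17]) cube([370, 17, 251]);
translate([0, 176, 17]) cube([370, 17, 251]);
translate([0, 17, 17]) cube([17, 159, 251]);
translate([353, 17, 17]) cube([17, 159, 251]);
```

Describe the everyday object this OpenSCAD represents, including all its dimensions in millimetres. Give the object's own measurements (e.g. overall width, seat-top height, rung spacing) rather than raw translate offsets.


An open-topped rectangular box: outside dimensions 370×193×268 mm, with a uniform wall and base thickness of 17 mm. The base is a full 370×193 slab on the floor; four walls sit on top of the base. The front and back walls (the −y and +y sides) span the full width; the two side walls fit between them.


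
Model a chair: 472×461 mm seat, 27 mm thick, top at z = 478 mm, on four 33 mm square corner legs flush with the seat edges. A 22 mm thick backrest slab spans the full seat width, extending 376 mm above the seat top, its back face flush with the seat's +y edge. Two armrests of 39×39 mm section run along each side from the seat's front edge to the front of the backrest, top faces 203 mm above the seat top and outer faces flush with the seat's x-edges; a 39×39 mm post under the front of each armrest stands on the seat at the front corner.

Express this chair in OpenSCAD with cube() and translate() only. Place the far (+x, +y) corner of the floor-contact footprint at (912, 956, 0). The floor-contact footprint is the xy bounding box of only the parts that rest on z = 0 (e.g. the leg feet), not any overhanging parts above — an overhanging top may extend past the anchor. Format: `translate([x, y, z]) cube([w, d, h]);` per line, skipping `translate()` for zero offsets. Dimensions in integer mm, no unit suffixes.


translate([440, 495, 451]) cube([472, 461, 27]);
translate([440, 495, 0]) cube([33, 33, 451]);
translate([879, 495, 0]) cube([33, 33, 451]);
translate([440, 923, 0]) cube([33, 33, 451]);
translate([879, 923, 0]) cube([33, 33, 451]);
translate([440, 934, 478]) cube([472, 22, 376]);
translate([440, 495, 642]) cube([39, 439, 39]);
translate([873, 495, 642]) cube([39, 439, 39]);
translate([440, 495, 478]) cube([39, 39, 164]);
translate([873, 495, 478]) cube([39, 39, 164]);


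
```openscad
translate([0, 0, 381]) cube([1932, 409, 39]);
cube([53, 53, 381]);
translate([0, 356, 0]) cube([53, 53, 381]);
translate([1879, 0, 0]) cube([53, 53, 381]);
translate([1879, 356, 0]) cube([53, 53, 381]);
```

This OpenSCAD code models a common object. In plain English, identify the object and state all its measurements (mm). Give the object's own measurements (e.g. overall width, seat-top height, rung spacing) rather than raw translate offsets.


A bench: a 1932×409 mm seat slab, 39 mm thick, top at z = 420 mm, on four 53×53 mm square legs flush with the seat corners and standing on z = 0.


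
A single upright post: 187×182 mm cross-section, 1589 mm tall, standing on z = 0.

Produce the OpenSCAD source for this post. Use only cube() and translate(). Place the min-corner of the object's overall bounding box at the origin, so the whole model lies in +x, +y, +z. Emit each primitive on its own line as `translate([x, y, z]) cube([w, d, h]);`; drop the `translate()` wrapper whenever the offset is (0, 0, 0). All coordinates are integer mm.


cube([187, 182, 1589]);


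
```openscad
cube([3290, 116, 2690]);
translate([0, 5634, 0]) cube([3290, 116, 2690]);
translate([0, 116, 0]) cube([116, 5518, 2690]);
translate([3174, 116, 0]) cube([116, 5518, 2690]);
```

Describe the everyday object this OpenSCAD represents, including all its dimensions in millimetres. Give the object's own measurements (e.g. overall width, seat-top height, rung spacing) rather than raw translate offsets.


The wall frame of a small rectangular building: four walls, each 2690 mm tall and 116 mm thick, enclosing a footprint 3290 mm (x) by 5750 mm (y) outside-to-outside, with no floor or roof. The front and back walls (the −y and +y sides) span the full width; the two side walls fit between them.


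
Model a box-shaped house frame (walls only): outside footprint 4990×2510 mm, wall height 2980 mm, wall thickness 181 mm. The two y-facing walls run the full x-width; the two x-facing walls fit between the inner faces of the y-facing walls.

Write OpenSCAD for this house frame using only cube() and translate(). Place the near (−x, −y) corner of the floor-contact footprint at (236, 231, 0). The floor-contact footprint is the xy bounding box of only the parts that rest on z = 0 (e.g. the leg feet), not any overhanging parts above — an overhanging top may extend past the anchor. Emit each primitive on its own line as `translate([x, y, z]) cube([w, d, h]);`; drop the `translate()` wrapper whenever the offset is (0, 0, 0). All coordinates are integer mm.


translate([236, 231, 0]) cube([4990, 181, 2980]);
translate([236, 2560, 0]) cube([4990, 181, 2980]);
translate([236, 412, 0]) cube([181, 2148, 2980]);
translate([5045, 412, 0]) cube([181, 2148, 2980]);


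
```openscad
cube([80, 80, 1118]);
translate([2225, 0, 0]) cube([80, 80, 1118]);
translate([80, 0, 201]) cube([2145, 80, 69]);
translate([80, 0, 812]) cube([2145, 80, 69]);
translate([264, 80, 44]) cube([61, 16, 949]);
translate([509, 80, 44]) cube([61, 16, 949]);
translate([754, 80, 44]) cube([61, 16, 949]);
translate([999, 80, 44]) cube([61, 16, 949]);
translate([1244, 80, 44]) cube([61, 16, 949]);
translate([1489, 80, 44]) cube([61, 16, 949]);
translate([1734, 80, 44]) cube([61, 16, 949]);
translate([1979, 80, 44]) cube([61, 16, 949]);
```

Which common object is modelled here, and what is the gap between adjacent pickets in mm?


A fence section. The picket gap is 184 mm.

Two posts, two rails, 8 pickets — a fence section. Span 2145 mm holds 8 pickets of 61 mm with 9 equal gaps: ⌊(2145 − 8·61) / 9⌋ = 184 mm.


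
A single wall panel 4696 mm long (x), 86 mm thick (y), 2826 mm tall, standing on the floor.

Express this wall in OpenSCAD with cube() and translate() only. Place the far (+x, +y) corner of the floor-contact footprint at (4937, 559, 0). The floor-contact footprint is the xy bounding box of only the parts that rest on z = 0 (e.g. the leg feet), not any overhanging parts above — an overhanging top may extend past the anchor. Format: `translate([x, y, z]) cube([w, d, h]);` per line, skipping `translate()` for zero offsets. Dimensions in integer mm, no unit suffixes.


translate([241, 473, 0]) cube([4696, 86, 2826]);


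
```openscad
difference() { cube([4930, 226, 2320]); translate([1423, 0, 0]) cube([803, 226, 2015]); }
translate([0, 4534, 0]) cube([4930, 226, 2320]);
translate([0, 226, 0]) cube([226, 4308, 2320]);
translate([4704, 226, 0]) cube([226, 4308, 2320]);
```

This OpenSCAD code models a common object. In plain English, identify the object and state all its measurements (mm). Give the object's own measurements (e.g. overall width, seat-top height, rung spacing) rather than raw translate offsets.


A single room: four walls, each 2320 mm tall and 226 mm thick, enclosing an outside footprint 4930×4760 mm (x × y), no floor or roof. The front and back walls (−y and +y sides) run the full x-width; the side walls fit between their inner faces. A door opening 803 mm wide and 2015 mm tall is cut through the front wall from the floor up, its −x edge 1423 mm from the wall's −x end.


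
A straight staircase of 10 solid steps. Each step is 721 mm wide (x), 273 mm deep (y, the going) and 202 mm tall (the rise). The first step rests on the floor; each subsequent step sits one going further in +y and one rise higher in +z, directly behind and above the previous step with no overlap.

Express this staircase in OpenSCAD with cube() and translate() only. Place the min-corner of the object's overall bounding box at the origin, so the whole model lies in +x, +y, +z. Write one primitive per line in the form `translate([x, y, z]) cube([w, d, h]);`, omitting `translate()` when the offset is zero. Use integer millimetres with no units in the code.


cube([721, 273, 202]);
translate([0, 273, 202]) cube([721, 273, 202]);
translate([0, 546, 404]) cube([721, 273, 202]);
translate([0, 819, 606]) cube([721, 273, 202]);
translate([0, 1092, 808]) cube([721, 273, 202]);
translate([0, 1365, 1010]) cube([721, 273, 202]);
translate([0, 1638, 1212]) cube([721, 273, 202]);
translate([0, 1911, 1414]) cube([721, 273, 202]);
translate([0, 2184, 1616]) cube([721, 273, 202]);
translate([0, 2457, 1818]) cube([721, 273, 202]);


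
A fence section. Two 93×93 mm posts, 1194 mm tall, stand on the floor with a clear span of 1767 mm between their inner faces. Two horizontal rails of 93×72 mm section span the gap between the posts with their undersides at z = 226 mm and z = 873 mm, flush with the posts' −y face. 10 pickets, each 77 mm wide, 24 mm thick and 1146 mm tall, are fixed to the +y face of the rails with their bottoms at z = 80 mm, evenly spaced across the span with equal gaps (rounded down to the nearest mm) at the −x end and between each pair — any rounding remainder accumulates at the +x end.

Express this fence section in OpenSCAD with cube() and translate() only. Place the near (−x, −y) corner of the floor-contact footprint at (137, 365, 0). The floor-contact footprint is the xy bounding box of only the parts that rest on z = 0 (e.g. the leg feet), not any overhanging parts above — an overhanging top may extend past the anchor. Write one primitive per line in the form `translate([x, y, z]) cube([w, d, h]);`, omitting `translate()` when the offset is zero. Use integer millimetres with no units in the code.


translate([137, 365, 0]) cube([93, 93, 1194]);
translate([1997, 365, 0]) cube([93, 93, 1194]);
translate([230, 365, 226]) cube([1767, 93, 72]);
translate([230, 365, 873]) cube([1767, 93, 72]);
translate([320, 458, 80]) cube([77, 24, 1146]);
translate([487, 458, 80]) cube([77, 24, 1146]);
translate([654, 458, 80]) cube([77, 24, 1146]);
translate([821, 458, 80]) cube([77, 24, 1146]);
translate([988, 458, 80]) cube([77, 24, 1146]);
translate([1155, 458, 80]) cube([77, 24, 1146]);
translate([1322, 458, 80]) cube([77, 24, 1146]);
translate([1489, 458, 80]) cube([77, 24, 1146]);
translate([1656, 458, 80]) cube([77, 24, 1146]);
translate([1823, 458, 80]) cube([77, 24, 1146]);


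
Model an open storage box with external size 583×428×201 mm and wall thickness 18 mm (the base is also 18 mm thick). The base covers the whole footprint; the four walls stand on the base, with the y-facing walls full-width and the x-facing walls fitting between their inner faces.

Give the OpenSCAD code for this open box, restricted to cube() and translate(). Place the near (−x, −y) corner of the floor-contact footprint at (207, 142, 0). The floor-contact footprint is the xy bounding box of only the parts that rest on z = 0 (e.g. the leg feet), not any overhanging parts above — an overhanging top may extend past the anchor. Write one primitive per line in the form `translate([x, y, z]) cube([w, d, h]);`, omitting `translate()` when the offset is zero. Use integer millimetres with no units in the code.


translate([207, 142, 0]) cube([583, 428, 18]);
translate([207, 142, 18]) cube([583, 18, 183]);
translate([207, 552, 18]) cube([583, 18, 183]);
translate([207, 160, 18]) cube([18, 392, 183]);
translate([772, 160, 18]) cube([18, 392, 183]);


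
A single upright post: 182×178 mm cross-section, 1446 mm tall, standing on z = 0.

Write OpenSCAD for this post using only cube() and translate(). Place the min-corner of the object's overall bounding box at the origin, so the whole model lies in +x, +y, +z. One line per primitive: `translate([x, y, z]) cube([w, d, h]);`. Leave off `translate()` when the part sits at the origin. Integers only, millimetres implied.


cube([182, 178, 1446]);


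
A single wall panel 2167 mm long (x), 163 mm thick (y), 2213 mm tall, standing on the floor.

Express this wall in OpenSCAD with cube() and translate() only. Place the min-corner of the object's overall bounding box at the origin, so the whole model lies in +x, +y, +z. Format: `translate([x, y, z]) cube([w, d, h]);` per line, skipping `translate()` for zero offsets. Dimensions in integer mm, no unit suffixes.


cube([2167, 163, 2213]);


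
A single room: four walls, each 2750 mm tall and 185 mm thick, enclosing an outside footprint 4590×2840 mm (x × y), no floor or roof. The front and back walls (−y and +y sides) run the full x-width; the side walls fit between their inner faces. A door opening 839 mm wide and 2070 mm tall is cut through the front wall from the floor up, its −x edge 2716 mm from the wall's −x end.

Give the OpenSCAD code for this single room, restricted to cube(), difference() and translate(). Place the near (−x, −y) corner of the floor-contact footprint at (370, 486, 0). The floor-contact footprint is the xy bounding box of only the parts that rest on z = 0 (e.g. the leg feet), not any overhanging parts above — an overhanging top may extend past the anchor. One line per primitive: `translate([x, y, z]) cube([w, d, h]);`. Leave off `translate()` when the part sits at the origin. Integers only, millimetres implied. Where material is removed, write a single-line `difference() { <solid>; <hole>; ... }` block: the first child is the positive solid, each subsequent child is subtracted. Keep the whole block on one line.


difference() { translate([370, 486, 0]) cube([4590, 185, 2750]); translate([3086, 486, 0]) cube([839, 185, 2070]); }
translate([370, 3141, 0]) cube([4590, 185, 2750]);
translate([370, 671, 0]) cube([185, 2470, 2750]);
translate([4775, 671, 0]) cube([185, 2470, 2750]);


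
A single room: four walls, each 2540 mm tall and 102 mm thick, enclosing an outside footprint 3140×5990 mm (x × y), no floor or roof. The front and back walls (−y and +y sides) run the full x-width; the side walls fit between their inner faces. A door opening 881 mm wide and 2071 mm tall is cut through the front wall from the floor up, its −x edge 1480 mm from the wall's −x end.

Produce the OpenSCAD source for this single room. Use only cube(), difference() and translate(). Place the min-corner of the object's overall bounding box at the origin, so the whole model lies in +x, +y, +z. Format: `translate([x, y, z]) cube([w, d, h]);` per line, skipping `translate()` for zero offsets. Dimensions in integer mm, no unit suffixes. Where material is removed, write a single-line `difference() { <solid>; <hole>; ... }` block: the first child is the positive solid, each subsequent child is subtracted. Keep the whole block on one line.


difference() { cube([3140, 102, 2540]); translate([1480, 0, 0]) cube([881, 102, 2071]); }
translate([0, 5888, 0]) cube([3140, 102, 2540]);
translate([0, 102, 0]) cube([102, 5786, 2540]);
translate([3038, 102, 0]) cube([102, 5786, 2540]);


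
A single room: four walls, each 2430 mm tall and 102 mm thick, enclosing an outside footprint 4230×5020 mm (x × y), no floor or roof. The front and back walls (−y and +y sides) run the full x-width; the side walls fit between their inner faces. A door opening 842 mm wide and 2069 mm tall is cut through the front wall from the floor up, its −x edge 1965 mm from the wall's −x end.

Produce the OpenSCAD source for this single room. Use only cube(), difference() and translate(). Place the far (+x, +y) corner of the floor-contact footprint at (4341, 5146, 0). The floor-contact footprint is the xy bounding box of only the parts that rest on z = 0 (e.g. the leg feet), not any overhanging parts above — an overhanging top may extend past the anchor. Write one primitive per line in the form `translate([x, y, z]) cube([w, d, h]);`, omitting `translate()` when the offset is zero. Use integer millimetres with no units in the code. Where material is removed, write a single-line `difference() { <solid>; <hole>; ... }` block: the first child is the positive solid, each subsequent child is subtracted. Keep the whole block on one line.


difference() { translate([111, 126, 0]) cube([4230, 102, 2430]); translate([2076, 126, 0]) cube([842, 102, 2069]); }
translate([111, 5044, 0]) cube([4230, 102, 2430]);
translate([111, 228, 0]) cube([102, 4816, 2430]);
translate([4239, 228, 0]) cube([102, 4816, 2430]);


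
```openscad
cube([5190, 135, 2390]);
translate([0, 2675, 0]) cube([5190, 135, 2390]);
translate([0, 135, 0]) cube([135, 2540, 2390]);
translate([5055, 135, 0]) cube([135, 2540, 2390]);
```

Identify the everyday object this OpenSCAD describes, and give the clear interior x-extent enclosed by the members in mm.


A house (or room) frame. The interior width is 4920 mm.

Four 2390 mm walls enclosing a rectangle with no floor or roof — a room or house frame. Outside width is 5190 mm and wall thickness is 135 mm, so the interior width is 5190 − 2 × 135 = 4920 mm.


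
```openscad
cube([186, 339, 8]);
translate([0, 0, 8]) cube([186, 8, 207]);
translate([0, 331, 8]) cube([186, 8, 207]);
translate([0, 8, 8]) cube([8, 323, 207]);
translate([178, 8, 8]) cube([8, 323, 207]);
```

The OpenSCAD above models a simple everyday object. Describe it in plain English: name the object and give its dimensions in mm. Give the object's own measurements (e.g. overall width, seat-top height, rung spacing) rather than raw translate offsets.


An open-topped rectangular box: outside dimensions 186×339×215 mm, with a uniform wall and base thickness of 8 mm. The base is a full 186×339 slab on the floor; four walls sit on top of the base. The front and back walls (the −y and +y sides) span the full width; the two side walls fit between them.


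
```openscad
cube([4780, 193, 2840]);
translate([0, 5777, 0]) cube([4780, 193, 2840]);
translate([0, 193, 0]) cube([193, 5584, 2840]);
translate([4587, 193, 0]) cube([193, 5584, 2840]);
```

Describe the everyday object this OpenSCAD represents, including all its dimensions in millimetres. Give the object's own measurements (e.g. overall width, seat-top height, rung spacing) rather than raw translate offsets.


The wall frame of a small rectangular building: four walls, each 2840 mm tall and 193 mm thick, enclosing a footprint 4780 mm (x) by 5970 mm (y) outside-to-outside, with no floor or roof. The front and back walls (the −y and +y sides) span the full width; the two side walls fit between them.


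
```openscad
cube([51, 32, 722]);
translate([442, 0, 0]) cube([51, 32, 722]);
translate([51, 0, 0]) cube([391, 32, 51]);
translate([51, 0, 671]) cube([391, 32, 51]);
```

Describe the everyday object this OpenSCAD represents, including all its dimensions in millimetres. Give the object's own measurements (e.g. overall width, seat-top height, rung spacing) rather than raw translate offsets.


A rectangular picture frame lying in the x–z plane (depth along y). The opening is 391 mm wide (x) by 620 mm tall (z), surrounded by a border 51 mm wide on all four sides. The frame is 32 mm deep and is made of two full-height vertical stiles with two horizontal rails fitted between them.


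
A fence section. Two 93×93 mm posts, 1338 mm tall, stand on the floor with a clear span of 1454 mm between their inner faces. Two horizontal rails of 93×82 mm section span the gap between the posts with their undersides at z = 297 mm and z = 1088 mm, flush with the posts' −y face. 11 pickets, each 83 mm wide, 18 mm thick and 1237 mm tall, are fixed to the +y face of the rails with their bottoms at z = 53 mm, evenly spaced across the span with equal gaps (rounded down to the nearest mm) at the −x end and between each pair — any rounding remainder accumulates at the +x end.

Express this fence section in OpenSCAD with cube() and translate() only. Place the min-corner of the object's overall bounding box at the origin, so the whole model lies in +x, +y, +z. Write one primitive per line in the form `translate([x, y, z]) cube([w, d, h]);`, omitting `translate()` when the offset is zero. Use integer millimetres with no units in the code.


cube([93, 93, 1338]);
translate([1547, 0, 0]) cube([93, 93, 1338]);
translate([93, 0, 297]) cube([1454, 93, 82]);
translate([93, 0, 1088]) cube([1454, 93, 82]);
translate([138, 93, 53]) cube([83, 18, 1237]);
translate([266, 93, 53]) cube([83, 18, 1237]);
translate([394, 93, 53]) cube([83, 18, 1237]);
translate([522, 93, 53]) cube([83, 18, 1237]);
translate([650, 93, 53]) cube([83, 18, 1237]);
translate([778, 93, 53]) cube([83, 18, 1237]);
translate([906, 93, 53]) cube([83, 18, 1237]);
translate([1034, 93, 53]) cube([83, 18, 1237]);
translate([1162, 93, 53]) cube([83, 18, 1237]);
translate([1290, 93, 53]) cube([83, 18, 1237]);
translate([1418, 93, 53]) cube([83, 18, 1237]);


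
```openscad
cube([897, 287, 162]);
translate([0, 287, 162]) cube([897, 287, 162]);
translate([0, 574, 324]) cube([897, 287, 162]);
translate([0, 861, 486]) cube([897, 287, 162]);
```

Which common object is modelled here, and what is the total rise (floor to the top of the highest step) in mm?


A staircase. The total rise is 648 mm.

4 identical blocks, each offset up and back from the previous — a staircase. Each step is 162 mm tall and there are 4 of them, so the total rise is 4 × 162 = 648 mm.


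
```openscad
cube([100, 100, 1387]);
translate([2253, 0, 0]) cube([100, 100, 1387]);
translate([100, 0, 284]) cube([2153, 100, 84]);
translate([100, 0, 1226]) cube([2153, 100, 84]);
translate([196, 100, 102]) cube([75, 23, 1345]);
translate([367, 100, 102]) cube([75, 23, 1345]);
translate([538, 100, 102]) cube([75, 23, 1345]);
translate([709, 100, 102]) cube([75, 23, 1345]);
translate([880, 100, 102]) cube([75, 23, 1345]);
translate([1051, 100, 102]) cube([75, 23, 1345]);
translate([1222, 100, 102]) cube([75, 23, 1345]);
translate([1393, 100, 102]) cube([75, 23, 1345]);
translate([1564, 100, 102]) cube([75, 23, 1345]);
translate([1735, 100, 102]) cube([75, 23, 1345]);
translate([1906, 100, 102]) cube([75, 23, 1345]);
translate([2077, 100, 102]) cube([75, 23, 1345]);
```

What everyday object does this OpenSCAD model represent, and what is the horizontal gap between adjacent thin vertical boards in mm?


A fence section. The picket gap is 96 mm.

Two posts, two rails, 12 pickets — a fence section. Span 2153 mm holds 12 pickets of 75 mm with 13 equal gaps: ⌊(2153 − 12·75) / 13⌋ = 96 mm.


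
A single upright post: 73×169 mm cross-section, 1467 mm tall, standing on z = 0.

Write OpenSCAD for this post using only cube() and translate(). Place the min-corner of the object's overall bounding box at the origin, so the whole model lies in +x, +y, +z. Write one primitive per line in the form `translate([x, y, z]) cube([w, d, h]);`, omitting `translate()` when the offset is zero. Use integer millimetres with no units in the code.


cube([73, 169, 1467]);


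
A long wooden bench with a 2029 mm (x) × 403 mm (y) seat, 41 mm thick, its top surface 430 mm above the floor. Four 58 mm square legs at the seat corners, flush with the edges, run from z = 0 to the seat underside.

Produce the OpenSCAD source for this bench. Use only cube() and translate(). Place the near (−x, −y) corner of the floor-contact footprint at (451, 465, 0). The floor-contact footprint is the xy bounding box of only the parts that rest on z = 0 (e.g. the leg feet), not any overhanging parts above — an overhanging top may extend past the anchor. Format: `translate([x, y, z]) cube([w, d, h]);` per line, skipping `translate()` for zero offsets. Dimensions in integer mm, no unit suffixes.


translate([451, 465, 389]) cube([2029, 403, 41]);
translate([451, 465, 0]) cube([58, 58, 389]);
translate([451, 810, 0]) cube([58, 58, 389]);
translate([2422, 465, 0]) cube([58, 58, 389]);
translate([2422, 810, 0]) cube([58, 58, 389]);


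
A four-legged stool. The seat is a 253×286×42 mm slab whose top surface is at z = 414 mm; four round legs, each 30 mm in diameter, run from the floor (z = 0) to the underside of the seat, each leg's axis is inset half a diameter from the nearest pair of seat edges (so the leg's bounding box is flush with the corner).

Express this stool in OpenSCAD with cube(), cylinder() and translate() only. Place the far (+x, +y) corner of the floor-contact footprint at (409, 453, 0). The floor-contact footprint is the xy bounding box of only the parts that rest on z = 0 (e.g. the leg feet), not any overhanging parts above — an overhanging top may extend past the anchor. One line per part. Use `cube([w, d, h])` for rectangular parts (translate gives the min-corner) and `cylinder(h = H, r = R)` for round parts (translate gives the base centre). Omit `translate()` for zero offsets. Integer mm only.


translate([156, 167, 372]) cube([253, 286, 42]);
translate([171, 182, 0]) cylinder(h = 372, r = 15);
translate([394, 182, 0]) cylinder(h = 372, r = 15);
translate([171, 438, 0]) cylinder(h = 372, r = 15);
translate([394, 438, 0]) cylinder(h = 372, r = 15);


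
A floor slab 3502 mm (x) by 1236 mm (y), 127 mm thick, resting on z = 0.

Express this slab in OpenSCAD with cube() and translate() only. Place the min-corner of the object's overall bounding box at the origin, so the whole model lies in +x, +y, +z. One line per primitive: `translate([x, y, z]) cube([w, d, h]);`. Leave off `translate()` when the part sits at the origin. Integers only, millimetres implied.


cube([3502, 1236, 127]);


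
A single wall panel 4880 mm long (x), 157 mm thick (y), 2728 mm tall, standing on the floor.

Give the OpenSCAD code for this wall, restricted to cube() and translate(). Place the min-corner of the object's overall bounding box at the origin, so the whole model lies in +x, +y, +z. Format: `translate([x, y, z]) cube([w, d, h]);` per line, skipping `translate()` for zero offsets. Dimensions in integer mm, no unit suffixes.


cube([4880, 157, 2728]);


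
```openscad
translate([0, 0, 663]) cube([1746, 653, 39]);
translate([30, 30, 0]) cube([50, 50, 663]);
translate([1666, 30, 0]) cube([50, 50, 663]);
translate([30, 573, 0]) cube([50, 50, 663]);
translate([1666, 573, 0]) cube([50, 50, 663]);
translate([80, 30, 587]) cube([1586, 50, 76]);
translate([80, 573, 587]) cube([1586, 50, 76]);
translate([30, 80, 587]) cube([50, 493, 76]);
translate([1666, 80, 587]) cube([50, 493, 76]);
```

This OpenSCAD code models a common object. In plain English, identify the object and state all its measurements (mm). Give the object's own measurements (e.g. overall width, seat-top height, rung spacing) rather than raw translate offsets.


A rectangular dining table. The top is 1746×653×39 mm with its upper surface at z = 702 mm. It stands on four 50×50 mm square legs, each inset 30 mm from the nearest pair of top edges, running from the floor to the underside of the top. Four apron rails, 50 mm thick and 76 mm tall, run between adjacent legs with their top edges flush with the underside of the top and their outer faces flush with the legs' outer faces.


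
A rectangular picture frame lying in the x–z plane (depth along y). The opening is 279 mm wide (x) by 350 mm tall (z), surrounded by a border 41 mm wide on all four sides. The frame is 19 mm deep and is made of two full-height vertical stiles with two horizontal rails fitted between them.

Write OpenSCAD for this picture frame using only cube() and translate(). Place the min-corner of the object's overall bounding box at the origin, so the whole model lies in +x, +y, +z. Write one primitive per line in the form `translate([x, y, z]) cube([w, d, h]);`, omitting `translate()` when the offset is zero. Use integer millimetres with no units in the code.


cube([41, 19, 432]);
translate([320, 0, 0]) cube([41, 19, 432]);
translate([41, 0, 0]) cube([279, 19, 41]);
translate([41, 0, 391]) cube([279, 19, 41]);


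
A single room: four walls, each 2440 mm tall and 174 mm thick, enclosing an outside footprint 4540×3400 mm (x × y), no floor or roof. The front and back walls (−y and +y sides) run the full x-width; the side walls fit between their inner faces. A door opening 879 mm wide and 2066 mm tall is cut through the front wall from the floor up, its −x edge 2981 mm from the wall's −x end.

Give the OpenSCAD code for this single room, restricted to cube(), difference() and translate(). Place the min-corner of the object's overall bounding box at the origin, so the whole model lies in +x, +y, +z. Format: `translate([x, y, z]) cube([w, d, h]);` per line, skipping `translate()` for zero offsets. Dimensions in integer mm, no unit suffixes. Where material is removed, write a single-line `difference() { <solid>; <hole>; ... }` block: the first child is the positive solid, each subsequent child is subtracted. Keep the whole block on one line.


difference() { cube([4540, 174, 2440]); translate([2981, 0, 0]) cube([879, 174, 2066]); }
translate([0, 3226, 0]) cube([4540, 174, 2440]);
translate([0, 174, 0]) cube([174, 3052, 2440]);
translate([4366, 174, 0]) cube([174, 3052, 2440]);


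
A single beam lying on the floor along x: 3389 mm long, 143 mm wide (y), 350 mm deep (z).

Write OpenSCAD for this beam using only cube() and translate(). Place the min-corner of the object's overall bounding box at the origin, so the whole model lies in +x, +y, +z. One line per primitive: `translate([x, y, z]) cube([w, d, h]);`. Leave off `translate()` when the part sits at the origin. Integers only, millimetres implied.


cube([3389, 143, 350]);


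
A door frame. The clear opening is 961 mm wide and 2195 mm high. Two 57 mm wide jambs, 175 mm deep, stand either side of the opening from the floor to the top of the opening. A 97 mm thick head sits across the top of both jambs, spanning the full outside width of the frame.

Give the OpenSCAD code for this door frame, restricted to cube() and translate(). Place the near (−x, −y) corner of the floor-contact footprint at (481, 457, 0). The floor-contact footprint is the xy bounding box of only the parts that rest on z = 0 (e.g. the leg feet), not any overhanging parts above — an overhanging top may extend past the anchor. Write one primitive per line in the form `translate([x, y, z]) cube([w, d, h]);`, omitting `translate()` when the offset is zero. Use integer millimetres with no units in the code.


translate([481, 457, 0]) cube([57, 175, 2195]);
translate([1499, 457, 0]) cube([57, 175, 2195]);
translate([481, 457, 2195]) cube([1075, 175, 97]);


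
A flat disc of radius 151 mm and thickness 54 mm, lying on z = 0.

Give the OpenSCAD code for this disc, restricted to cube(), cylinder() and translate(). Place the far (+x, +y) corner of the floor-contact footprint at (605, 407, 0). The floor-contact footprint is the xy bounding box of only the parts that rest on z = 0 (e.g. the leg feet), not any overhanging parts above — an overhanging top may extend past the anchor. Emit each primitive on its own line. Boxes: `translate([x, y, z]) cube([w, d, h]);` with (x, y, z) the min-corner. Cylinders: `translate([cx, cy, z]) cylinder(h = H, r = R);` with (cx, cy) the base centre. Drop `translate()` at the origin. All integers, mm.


translate([454, 256, 0]) cylinder(h = 54, r = 151);


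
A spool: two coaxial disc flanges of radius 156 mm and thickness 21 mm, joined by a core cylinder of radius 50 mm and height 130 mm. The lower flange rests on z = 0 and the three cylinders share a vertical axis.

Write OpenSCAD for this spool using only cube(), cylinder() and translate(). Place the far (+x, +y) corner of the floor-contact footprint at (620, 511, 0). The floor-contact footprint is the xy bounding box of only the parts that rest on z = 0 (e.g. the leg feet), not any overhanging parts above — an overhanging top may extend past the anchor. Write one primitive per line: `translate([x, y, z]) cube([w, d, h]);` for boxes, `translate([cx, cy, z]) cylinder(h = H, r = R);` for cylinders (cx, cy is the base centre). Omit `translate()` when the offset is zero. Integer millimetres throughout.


translate([464, 355, 0]) cylinder(h = 21, r = 156);
translate([464, 355, 21]) cylinder(h = 130, r = 50);
translate([464, 355, 151]) cylinder(h = 21, r = 156);


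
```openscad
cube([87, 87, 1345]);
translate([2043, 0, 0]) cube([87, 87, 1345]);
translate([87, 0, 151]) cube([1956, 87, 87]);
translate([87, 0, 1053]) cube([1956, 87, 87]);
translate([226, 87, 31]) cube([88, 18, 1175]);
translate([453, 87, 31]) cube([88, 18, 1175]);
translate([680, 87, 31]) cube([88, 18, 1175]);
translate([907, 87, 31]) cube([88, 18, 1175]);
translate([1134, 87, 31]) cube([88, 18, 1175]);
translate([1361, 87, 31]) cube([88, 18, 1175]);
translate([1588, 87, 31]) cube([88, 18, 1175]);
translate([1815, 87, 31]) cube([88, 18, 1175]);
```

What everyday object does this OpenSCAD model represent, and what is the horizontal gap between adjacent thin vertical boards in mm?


A fence section. The picket gap is 139 mm.

Two posts, two rails, 8 pickets — a fence section. Span 1956 mm holds 8 pickets of 88 mm with 9 equal gaps: ⌊(1956 − 8·88) / 9⌋ = 139 mm.


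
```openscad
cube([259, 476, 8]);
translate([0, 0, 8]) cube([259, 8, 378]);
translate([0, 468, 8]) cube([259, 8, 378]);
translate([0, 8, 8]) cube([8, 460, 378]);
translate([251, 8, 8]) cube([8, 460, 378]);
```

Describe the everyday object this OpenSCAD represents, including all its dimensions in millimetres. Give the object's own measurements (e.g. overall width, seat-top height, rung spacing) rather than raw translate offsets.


An open-topped rectangular box: outside dimensions 259×476×386 mm, with a uniform wall and base thickness of 8 mm. The base is a full 259×476 slab on the floor; four walls sit on top of the base. The front and back walls (the −y and +y sides) span the full width; the two side walls fit between them.


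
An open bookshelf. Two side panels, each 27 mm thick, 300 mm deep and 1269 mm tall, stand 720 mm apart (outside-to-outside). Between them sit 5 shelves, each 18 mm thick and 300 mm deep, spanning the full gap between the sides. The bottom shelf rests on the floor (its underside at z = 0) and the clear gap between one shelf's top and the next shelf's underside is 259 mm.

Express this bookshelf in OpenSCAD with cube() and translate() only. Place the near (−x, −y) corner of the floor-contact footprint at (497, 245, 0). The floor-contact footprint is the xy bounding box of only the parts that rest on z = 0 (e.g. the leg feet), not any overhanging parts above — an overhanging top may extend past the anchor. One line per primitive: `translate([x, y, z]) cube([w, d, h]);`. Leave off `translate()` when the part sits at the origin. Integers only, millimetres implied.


translate([497, 245, 0]) cube([27, 300, 1269]);
translate([1190, 245, 0]) cube([27, 300, 1269]);
translate([524, 245, 0]) cube([666, 300, 18]);
translate([524, 245, 277]) cube([666, 300, 18]);
translate([524, 245, 554]) cube([666, 300, 18]);
translate([524, 245, 831]) cube([666, 300, 18]);
translate([524, 245, 1108]) cube([666, 300, 18]);
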